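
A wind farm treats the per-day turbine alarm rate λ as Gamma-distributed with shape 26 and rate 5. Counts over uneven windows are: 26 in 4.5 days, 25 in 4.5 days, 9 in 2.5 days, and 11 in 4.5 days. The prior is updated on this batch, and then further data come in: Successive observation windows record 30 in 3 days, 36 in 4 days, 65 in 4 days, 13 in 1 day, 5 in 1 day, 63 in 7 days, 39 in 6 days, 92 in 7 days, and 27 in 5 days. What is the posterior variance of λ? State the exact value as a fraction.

467/3481

Total count: 26 + 25 + 9 + 11 = 71.
Total exposure: 4.5 + 4.5 + 2.5 + 4.5 = 16 days.
After the first batch: Gamma(26 + 71, 5 + 16) = Gamma(97, 21).
Total count: 30 + 36 + 65 + 13 + 5 + 63 + 39 + 92 + 27 = 370.
Total exposure: 3 + 4 + 4 + 1 + 1 + 7 + 6 + 7 + 5 = 38 days.
After the second batch: Gamma(97 + 370, 21 + 38) = Gamma(467, 59).
Posterior variance = α'/β'² = 467/3481.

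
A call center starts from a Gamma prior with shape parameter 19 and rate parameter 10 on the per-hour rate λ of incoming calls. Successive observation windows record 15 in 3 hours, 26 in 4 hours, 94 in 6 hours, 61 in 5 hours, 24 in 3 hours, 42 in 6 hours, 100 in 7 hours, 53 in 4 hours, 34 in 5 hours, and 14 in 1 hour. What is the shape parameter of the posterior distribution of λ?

482

Total count: 15 + 26 + 94 + 61 + 24 + 42 + 100 + 53 + 34 + 14 = 463.
Total exposure: 3 + 4 + 6 + 5 + 3 + 6 + 7 + 4 + 5 + 1 = 44 hours.
By Gamma–Poisson conjugacy, the posterior is Gamma(α + Σx, β + Σt) = Gamma(19 + 463, 10 + 44) = Gamma(482, 54).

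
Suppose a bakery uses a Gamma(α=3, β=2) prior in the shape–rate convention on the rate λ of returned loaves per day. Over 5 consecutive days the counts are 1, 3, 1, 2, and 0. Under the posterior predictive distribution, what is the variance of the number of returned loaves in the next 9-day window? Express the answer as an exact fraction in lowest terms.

Total count: 1 + 3 + 1 + 2 + 0 = 7.
Total exposure: 5 days.
Gamma(α, β) with Poisson data over total exposure Σt gives posterior Gamma(α+Σx, β+Σt) = Gamma(10, 7).
The posterior predictive for a window of length T is Negative Binomial with variance T·α'·(β'+T)/β'² = 9·10·16/49 = 1440/49.

1440/49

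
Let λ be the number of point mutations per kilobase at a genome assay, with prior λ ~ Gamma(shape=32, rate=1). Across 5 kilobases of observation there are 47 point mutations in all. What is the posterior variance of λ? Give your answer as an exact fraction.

79/36

Total count 47 over total exposure 5 kilobases.
Posterior: α' = 32 + 47 = 79, β' = 1 + 5 = 6.
Posterior variance = α'/β'² = 79/36.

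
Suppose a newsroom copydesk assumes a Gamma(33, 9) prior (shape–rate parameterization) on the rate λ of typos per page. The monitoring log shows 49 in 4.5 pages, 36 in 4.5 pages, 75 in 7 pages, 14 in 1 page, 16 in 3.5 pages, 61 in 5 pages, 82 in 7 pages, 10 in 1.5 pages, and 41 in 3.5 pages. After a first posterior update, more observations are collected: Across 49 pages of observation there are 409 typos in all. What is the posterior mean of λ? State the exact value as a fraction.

1652/191

Total count: 49 + 36 + 75 + 14 + 16 + 61 + 82 + 10 + 41 = 384.
Total exposure: 4.5 + 4.5 + 7 + 1 + 3.5 + 5 + 7 + 1.5 + 3.5 = 37.5 pages.
After the first batch: Gamma(33 + 384, 9 + 37.5) = Gamma(417, 93/2).
Total count 409 over total exposure 49 pages.
After the second batch: Gamma(417 + 409, 93/2 + 49) = Gamma(826, 191/2).
Posterior mean = α'/β' = 826/(191/2) = 1652/191.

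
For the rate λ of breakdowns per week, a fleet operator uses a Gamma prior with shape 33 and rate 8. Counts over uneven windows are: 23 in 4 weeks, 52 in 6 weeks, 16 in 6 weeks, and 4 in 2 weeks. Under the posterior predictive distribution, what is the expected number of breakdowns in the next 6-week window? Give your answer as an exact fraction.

Total count: 23 + 52 + 16 + 4 = 95.
Total exposure: 4 + 6 + 6 + 2 = 18 weeks.
By Gamma–Poisson conjugacy, the posterior is Gamma(α + Σx, β + Σt) = Gamma(33 + 95, 8 + 18) = Gamma(128, 26).
Predictive mean over a 6-week window = T·E[λ|data] = 6·128/26 = 384/13.

384/13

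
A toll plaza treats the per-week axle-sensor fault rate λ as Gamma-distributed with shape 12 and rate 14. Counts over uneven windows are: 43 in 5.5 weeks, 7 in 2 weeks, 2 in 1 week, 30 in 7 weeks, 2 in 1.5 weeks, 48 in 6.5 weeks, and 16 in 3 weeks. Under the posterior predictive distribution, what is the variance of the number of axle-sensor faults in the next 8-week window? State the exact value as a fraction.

Total count: 43 + 7 + 2 + 30 + 2 + 48 + 16 = 148.
Total exposure: 5.5 + 2 + 1 + 7 + 1.5 + 6.5 + 3 = 26.5 weeks.
Conjugate update: add total count to the shape and total exposure to the rate, giving Gamma(160, 81/2).
The posterior predictive for a window of length T is Negative Binomial with variance T·α'·(β'+T)/β'² = 8·160·(97/2)/(6561/4) = 248320/6561.

248320/6561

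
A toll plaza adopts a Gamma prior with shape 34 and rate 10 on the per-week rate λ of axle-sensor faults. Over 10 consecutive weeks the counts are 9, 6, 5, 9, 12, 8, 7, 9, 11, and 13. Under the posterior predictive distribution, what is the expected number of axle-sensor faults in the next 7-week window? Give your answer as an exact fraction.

861/20

Total count: 9 + 6 + 5 + 9 + 12 + 8 + 7 + 9 + 11 + 13 = 89.
Total exposure: 10 weeks.
Gamma(α, β) with Poisson data over total exposure Σt gives posterior Gamma(α+Σx, β+Σt) = Gamma(123, 20).
Predictive mean over a 7-week window = T·E[λ|data] = 7·123/20 = 861/20.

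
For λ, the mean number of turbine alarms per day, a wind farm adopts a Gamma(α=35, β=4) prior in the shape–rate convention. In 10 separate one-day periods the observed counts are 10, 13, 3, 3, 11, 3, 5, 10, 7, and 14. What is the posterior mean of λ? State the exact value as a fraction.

Total count: 10 + 13 + 3 + 3 + 11 + 3 + 5 + 10 + 7 + 14 = 79.
Total exposure: 10 days.
Posterior: α' = 35 + 79 = 114, β' = 4 + 10 = 14.
Posterior mean = α'/β' = 114/14 = 57/7.

57/7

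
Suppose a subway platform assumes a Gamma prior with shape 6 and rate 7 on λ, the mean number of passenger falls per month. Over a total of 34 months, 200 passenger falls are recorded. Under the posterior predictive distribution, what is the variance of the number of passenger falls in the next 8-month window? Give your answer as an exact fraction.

80752/1681

Total count 200 over total exposure 34 months.
The Gamma prior is conjugate for the Poisson rate, so λ | data ~ Gamma(6+200, 7+34) = Gamma(206, 41).
The posterior predictive for a window of length T is Negative Binomial with variance T·α'·(β'+T)/β'² = 8·206·49/1681 = 80752/1681.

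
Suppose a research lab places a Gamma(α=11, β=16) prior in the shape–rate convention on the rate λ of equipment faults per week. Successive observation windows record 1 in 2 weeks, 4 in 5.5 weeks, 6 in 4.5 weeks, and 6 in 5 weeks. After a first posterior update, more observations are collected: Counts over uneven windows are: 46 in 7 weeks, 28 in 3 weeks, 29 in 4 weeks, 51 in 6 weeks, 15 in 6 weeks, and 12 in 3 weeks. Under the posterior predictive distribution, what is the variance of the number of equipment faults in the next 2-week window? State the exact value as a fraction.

6688/961

Total count: 1 + 4 + 6 + 6 = 17.
Total exposure: 2 + 5.5 + 4.5 + 5 = 17 weeks.
After the first batch: Gamma(11 + 17, 16 + 17) = Gamma(28, 33).
Total count: 46 + 28 + 29 + 51 + 15 + 12 = 181.
Total exposure: 7 + 3 + 4 + 6 + 6 + 3 = 29 weeks.
After the second batch: Gamma(28 + 181, 33 + 29) = Gamma(209, 62).
The posterior predictive for a window of length T is Negative Binomial with variance T·α'·(β'+T)/β'² = 2·209·64/3844 = 6688/961.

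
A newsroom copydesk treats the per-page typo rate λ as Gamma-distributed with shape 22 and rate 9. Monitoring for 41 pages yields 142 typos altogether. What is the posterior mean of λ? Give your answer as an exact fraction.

Total count 142 over total exposure 41 pages.
The Gamma prior is conjugate for the Poisson rate, so λ | data ~ Gamma(22+142, 9+41) = Gamma(164, 50).
Posterior mean = α'/β' = 164/50 = 82/25.

82/25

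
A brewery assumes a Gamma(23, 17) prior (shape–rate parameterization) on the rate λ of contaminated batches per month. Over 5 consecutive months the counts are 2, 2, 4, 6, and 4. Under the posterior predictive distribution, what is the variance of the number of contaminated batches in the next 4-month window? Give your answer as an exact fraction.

1066/121

Total count: 2 + 2 + 4 + 6 + 4 = 18.
Total exposure: 5 months.
Conjugate update: add total count to the shape and total exposure to the rate, giving Gamma(41, 22).
The posterior predictive for a window of length T is Negative Binomial with variance T·α'·(β'+T)/β'² = 4·41·26/484 = 1066/121.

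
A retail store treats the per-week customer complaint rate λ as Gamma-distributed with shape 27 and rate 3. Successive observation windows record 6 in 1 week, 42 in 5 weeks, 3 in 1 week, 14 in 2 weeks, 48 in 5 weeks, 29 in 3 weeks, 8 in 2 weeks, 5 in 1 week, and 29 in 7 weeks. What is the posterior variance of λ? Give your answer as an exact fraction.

Total count: 6 + 42 + 3 + 14 + 48 + 29 + 8 + 5 + 29 = 184.
Total exposure: 1 + 5 + 1 + 2 + 5 + 3 + 2 + 1 + 7 = 27 weeks.
Posterior: α' = 27 + 184 = 211, β' = 3 + 27 = 30.
Posterior variance = α'/β'² = 211/900.

211/900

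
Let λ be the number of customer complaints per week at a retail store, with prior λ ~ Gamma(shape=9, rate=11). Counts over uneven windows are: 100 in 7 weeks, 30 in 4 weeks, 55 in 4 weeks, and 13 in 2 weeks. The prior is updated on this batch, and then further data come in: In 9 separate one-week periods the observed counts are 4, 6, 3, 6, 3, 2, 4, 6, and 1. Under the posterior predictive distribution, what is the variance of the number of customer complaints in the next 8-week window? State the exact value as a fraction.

87120/1369

Total count: 100 + 30 + 55 + 13 = 198.
Total exposure: 7 + 4 + 4 + 2 = 17 weeks.
After the first batch: Gamma(9 + 198, 11 + 17) = Gamma(207, 28).
Total count: 4 + 6 + 3 + 6 + 3 + 2 + 4 + 6 + 1 = 35.
Total exposure: 9 weeks.
After the second batch: Gamma(207 + 35, 28 + 9) = Gamma(242, 37).
The posterior predictive for a window of length T is Negative Binomial with variance T·α'·(β'+T)/β'² = 8·242·45/1369 = 87120/1369.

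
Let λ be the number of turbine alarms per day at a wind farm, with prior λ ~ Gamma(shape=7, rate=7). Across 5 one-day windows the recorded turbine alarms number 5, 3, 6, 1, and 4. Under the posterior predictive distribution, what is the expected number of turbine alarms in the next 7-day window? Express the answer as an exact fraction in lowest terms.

Total count: 5 + 3 + 6 + 1 + 4 = 19.
Total exposure: 5 days.
Gamma(α, β) with Poisson data over total exposure Σt gives posterior Gamma(α+Σx, β+Σt) = Gamma(26, 12).
Predictive mean over a 7-day window = T·E[λ|data] = 7·26/12 = 91/6.

91/6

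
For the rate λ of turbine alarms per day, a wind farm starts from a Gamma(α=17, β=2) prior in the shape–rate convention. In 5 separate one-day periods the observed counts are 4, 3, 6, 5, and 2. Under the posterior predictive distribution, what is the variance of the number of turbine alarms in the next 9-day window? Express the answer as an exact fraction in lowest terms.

Total count: 4 + 3 + 6 + 5 + 2 = 20.
Total exposure: 5 days.
Posterior: α' = 17 + 20 = 37, β' = 2 + 5 = 7.
The posterior predictive for a window of length T is Negative Binomial with variance T·α'·(β'+T)/β'² = 9·37·16/49 = 5328/49.

5328/49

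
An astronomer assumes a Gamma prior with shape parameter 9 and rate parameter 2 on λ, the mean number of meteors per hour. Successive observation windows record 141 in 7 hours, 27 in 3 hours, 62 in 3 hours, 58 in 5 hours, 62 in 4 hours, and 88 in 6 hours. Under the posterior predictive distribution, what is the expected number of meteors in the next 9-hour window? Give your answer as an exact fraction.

Total count: 141 + 27 + 62 + 58 + 62 + 88 = 438.
Total exposure: 7 + 3 + 3 + 5 + 4 + 6 = 28 hours.
Posterior: α' = 9 + 438 = 447, β' = 2 + 28 = 30.
Predictive mean over a 9-hour window = T·E[λ|data] = 9·447/30 = 1341/10.

1341/10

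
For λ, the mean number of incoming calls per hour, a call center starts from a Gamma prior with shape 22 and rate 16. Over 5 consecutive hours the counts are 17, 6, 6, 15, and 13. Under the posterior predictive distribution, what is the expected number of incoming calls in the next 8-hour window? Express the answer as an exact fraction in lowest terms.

Total count: 17 + 6 + 6 + 15 + 13 = 57.
Total exposure: 5 hours.
Gamma(α, β) with Poisson data over total exposure Σt gives posterior Gamma(α+Σx, β+Σt) = Gamma(79, 21).
Predictive mean over an 8-hour window = T·E[λ|data] = 8·79/21 = 632/21.

632/21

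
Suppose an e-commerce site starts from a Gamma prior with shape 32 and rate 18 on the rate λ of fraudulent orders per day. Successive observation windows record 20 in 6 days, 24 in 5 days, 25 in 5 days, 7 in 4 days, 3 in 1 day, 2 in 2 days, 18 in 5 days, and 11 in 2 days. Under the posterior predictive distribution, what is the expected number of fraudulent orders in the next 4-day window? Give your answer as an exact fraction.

71/6

Total count: 20 + 24 + 25 + 7 + 3 + 2 + 18 + 11 = 110.
Total exposure: 6 + 5 + 5 + 4 + 1 + 2 + 5 + 2 = 30 days.
Conjugate update: add total count to the shape and total exposure to the rate, giving Gamma(142, 48).
Predictive mean over a 4-day window = T·E[λ|data] = 4·142/48 = 71/6.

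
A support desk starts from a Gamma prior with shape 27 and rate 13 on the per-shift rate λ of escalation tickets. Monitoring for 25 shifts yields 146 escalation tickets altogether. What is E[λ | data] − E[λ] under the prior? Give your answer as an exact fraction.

Total count 146 over total exposure 25 shifts.
Conjugate update: add total count to the shape and total exposure to the rate, giving Gamma(173, 38).
Posterior mean = 173/38 = 173/38; prior mean = 27/13 = 27/13. Difference = 173/38 − 27/13 = 1223/494.

1223/494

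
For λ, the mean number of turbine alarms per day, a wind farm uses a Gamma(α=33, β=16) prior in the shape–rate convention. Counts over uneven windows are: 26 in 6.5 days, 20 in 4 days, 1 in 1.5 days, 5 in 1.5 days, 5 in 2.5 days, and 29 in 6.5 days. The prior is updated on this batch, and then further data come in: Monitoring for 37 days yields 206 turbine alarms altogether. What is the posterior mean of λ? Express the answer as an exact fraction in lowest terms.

650/151

Total count: 26 + 20 + 1 + 5 + 5 + 29 = 86.
Total exposure: 6.5 + 4 + 1.5 + 1.5 + 2.5 + 6.5 = 22.5 days.
After the first batch: Gamma(33 + 86, 16 + 22.5) = Gamma(119, 77/2).
Total count 206 over total exposure 37 days.
After the second batch: Gamma(119 + 206, 77/2 + 37) = Gamma(325, 151/2).
Posterior mean = α'/β' = 325/(151/2) = 650/151.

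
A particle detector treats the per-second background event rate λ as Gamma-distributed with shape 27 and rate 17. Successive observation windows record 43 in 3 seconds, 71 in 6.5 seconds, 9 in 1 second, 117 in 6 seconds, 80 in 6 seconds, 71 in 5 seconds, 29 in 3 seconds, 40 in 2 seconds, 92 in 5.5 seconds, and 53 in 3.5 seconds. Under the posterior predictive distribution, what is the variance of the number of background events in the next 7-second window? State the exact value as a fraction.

Total count: 43 + 71 + 9 + 117 + 80 + 71 + 29 + 40 + 92 + 53 = 605.
Total exposure: 3 + 6.5 + 1 + 6 + 6 + 5 + 3 + 2 + 5.5 + 3.5 = 41.5 seconds.
By Gamma–Poisson conjugacy, the posterior is Gamma(α + Σx, β + Σt) = Gamma(27 + 605, 17 + 41.5) = Gamma(632, 117/2).
The posterior predictive for a window of length T is Negative Binomial with variance T·α'·(β'+T)/β'² = 7·632·(131/2)/(13689/4) = 1159088/13689.

1159088/13689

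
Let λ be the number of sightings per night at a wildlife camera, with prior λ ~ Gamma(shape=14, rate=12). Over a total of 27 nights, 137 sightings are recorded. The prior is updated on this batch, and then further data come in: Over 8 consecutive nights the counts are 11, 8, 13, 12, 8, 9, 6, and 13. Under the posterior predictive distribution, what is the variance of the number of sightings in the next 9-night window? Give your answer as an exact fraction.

116424/2209

Total count 137 over total exposure 27 nights.
After the first batch: Gamma(14 + 137, 12 + 27) = Gamma(151, 39).
Total count: 11 + 8 + 13 + 12 + 8 + 9 + 6 + 13 = 80.
Total exposure: 8 nights.
After the second batch: Gamma(151 + 80, 39 + 8) = Gamma(231, 47).
The posterior predictive for a window of length T is Negative Binomial with variance T·α'·(β'+T)/β'² = 9·231·56/2209 = 116424/2209.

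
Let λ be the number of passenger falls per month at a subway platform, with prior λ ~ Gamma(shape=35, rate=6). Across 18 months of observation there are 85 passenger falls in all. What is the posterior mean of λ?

5

Total count 85 over total exposure 18 months.
Posterior: α' = 35 + 85 = 120, β' = 6 + 18 = 24.
Posterior mean = α'/β' = 120/24 = 5.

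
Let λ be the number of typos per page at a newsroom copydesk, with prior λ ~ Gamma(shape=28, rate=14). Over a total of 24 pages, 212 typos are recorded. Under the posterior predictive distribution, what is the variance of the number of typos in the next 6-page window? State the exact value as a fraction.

15840/361

Total count 212 over total exposure 24 pages.
By Gamma–Poisson conjugacy, the posterior is Gamma(α + Σx, β + Σt) = Gamma(28 + 212, 14 + 24) = Gamma(240, 38).
The posterior predictive for a window of length T is Negative Binomial with variance T·α'·(β'+T)/β'² = 6·240·44/1444 = 15840/361.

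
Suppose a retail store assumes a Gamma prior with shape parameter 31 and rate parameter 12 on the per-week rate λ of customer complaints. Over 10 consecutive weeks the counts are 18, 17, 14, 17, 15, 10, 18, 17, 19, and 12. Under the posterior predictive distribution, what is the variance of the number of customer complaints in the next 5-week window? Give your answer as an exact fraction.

6345/121

Total count: 18 + 17 + 14 + 17 + 15 + 10 + 18 + 17 + 19 + 12 = 157.
Total exposure: 10 weeks.
By Gamma–Poisson conjugacy, the posterior is Gamma(α + Σx, β + Σt) = Gamma(31 + 157, 12 + 10) = Gamma(188, 22).
The posterior predictive for a window of length T is Negative Binomial with variance T·α'·(β'+T)/β'² = 5·188·27/484 = 6345/121.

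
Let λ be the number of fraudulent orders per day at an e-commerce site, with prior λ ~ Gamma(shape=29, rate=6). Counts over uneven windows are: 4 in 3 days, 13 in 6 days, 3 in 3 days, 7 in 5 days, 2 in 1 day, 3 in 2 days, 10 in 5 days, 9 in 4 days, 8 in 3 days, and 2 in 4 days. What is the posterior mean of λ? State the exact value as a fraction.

15/7

Total count: 4 + 13 + 3 + 7 + 2 + 3 + 10 + 9 + 8 + 2 = 61.
Total exposure: 3 + 6 + 3 + 5 + 1 + 2 + 5 + 4 + 3 + 4 = 36 days.
Gamma(α, β) with Poisson data over total exposure Σt gives posterior Gamma(α+Σx, β+Σt) = Gamma(90, 42).
Posterior mean = α'/β' = 90/42 = 15/7.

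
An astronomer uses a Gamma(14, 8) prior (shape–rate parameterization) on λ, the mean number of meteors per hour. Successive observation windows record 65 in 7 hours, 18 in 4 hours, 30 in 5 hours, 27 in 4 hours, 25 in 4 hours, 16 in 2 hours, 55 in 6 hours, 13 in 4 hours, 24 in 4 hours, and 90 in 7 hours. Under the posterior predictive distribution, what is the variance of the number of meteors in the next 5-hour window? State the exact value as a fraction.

4524/121

Total count: 65 + 18 + 30 + 27 + 25 + 16 + 55 + 13 + 24 + 90 = 363.
Total exposure: 7 + 4 + 5 + 4 + 4 + 2 + 6 + 4 + 4 + 7 = 47 hours.
By Gamma–Poisson conjugacy, the posterior is Gamma(α + Σx, β + Σt) = Gamma(14 + 363, 8 + 47) = Gamma(377, 55).
The posterior predictive for a window of length T is Negative Binomial with variance T·α'·(β'+T)/β'² = 5·377·60/3025 = 4524/121.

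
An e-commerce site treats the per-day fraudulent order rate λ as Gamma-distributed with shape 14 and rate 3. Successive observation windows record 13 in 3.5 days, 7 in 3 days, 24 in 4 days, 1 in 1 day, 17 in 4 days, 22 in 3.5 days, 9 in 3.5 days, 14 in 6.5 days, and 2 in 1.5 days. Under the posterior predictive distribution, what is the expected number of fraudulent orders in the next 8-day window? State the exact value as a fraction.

Total count: 13 + 7 + 24 + 1 + 17 + 22 + 9 + 14 + 2 = 109.
Total exposure: 3.5 + 3 + 4 + 1 + 4 + 3.5 + 3.5 + 6.5 + 1.5 = 30.5 days.
Gamma(α, β) with Poisson data over total exposure Σt gives posterior Gamma(α+Σx, β+Σt) = Gamma(123, 67/2).
Predictive mean over an 8-day window = T·E[λ|data] = 8·123/(67/2) = 1968/67.

1968/67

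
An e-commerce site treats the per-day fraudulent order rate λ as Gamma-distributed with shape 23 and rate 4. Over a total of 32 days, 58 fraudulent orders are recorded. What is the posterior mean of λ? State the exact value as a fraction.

9/4

Total count 58 over total exposure 32 days.
Gamma(α, β) with Poisson data over total exposure Σt gives posterior Gamma(α+Σx, β+Σt) = Gamma(81, 36).
Posterior mean = α'/β' = 81/36 = 9/4.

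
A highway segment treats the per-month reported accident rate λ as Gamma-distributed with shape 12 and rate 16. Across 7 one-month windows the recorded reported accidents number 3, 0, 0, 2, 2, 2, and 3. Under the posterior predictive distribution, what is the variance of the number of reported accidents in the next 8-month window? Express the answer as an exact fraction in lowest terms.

5952/529

Total count: 3 + 0 + 0 + 2 + 2 + 2 + 3 = 12.
Total exposure: 7 months.
Conjugate update: add total count to the shape and total exposure to the rate, giving Gamma(24, 23).
The posterior predictive for a window of length T is Negative Binomial with variance T·α'·(β'+T)/β'² = 8·24·31/529 = 5952/529.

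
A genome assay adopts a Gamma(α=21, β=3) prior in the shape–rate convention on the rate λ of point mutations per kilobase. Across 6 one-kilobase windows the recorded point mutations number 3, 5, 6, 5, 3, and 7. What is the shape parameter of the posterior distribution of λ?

Total count: 3 + 5 + 6 + 5 + 3 + 7 = 29.
Total exposure: 6 kilobases.
Posterior: α' = 21 + 29 = 50, β' = 3 + 6 = 9.

50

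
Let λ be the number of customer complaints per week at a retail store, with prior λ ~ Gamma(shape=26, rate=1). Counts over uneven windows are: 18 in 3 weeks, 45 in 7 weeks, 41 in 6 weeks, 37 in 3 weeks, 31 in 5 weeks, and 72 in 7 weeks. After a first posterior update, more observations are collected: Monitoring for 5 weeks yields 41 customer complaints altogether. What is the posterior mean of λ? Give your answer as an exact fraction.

311/37

Total count: 18 + 45 + 41 + 37 + 31 + 72 = 244.
Total exposure: 3 + 7 + 6 + 3 + 5 + 7 = 31 weeks.
After the first batch: Gamma(26 + 244, 1 + 31) = Gamma(270, 32).
Total count 41 over total exposure 5 weeks.
After the second batch: Gamma(270 + 41, 32 + 5) = Gamma(311, 37).
Posterior mean = α'/β' = 311/37.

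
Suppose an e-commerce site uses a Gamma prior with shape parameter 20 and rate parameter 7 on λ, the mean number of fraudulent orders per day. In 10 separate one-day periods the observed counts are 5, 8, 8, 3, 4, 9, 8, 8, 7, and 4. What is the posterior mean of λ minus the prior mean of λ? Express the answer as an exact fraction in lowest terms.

Total count: 5 + 8 + 8 + 3 + 4 + 9 + 8 + 8 + 7 + 4 = 64.
Total exposure: 10 days.
The Gamma prior is conjugate for the Poisson rate, so λ | data ~ Gamma(20+64, 7+10) = Gamma(84, 17).
Posterior mean = 84/17 = 84/17; prior mean = 20/7 = 20/7. Difference = 84/17 − 20/7 = 248/119.

248/119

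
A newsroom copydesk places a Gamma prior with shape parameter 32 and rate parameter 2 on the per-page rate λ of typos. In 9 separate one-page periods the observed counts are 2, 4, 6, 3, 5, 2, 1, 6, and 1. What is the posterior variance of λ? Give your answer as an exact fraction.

62/121

Total count: 2 + 4 + 6 + 3 + 5 + 2 + 1 + 6 + 1 = 30.
Total exposure: 9 pages.
Gamma(α, β) with Poisson data over total exposure Σt gives posterior Gamma(α+Σx, β+Σt) = Gamma(62, 11).
Posterior variance = α'/β'² = 62/121.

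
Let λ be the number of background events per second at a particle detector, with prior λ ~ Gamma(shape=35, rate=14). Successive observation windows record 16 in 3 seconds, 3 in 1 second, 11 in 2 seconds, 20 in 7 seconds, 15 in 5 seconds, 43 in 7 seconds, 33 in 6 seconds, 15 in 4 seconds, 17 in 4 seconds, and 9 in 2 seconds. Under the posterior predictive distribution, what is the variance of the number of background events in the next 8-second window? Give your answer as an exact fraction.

109368/3025

Total count: 16 + 3 + 11 + 20 + 15 + 43 + 33 + 15 + 17 + 9 = 182.
Total exposure: 3 + 1 + 2 + 7 + 5 + 7 + 6 + 4 + 4 + 2 = 41 seconds.
By Gamma–Poisson conjugacy, the posterior is Gamma(α + Σx, β + Σt) = Gamma(35 + 182, 14 + 41) = Gamma(217, 55).
The posterior predictive for a window of length T is Negative Binomial with variance T·α'·(β'+T)/β'² = 8·217·63/3025 = 109368/3025.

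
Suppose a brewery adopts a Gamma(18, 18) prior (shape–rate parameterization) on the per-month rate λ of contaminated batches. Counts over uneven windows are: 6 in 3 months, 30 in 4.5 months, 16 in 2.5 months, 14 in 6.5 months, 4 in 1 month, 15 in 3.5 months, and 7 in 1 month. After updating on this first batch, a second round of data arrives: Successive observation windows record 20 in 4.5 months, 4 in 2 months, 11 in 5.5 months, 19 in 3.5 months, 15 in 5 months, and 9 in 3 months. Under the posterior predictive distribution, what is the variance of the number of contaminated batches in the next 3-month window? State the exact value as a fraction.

Total count: 6 + 30 + 16 + 14 + 4 + 15 + 7 = 92.
Total exposure: 3 + 4.5 + 2.5 + 6.5 + 1 + 3.5 + 1 = 22 months.
After the first batch: Gamma(18 + 92, 18 + 22) = Gamma(110, 40).
Total count: 20 + 4 + 11 + 19 + 15 + 9 = 78.
Total exposure: 4.5 + 2 + 5.5 + 3.5 + 5 + 3 = 23.5 months.
After the second batch: Gamma(110 + 78, 40 + 23.5) = Gamma(188, 127/2).
The posterior predictive for a window of length T is Negative Binomial with variance T·α'·(β'+T)/β'² = 3·188·(133/2)/(16129/4) = 150024/16129.

150024/16129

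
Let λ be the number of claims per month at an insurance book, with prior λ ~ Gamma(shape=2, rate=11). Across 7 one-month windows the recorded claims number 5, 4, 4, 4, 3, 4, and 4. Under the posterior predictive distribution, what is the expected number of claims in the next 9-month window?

Total count: 5 + 4 + 4 + 4 + 3 + 4 + 4 = 28.
Total exposure: 7 months.
Posterior: α' = 2 + 28 = 30, β' = 11 + 7 = 18.
Predictive mean over a 9-month window = T·E[λ|data] = 9·30/18 = 15.

15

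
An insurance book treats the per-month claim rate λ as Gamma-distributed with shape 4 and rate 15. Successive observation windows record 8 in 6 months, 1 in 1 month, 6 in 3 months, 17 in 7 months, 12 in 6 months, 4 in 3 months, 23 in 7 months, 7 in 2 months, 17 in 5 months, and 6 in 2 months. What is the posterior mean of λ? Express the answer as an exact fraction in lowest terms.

35/19

Total count: 8 + 1 + 6 + 17 + 12 + 4 + 23 + 7 + 17 + 6 = 101.
Total exposure: 6 + 1 + 3 + 7 + 6 + 3 + 7 + 2 + 5 + 2 = 42 months.
Gamma(α, β) with Poisson data over total exposure Σt gives posterior Gamma(α+Σx, β+Σt) = Gamma(105, 57).
Posterior mean = α'/β' = 105/57 = 35/19.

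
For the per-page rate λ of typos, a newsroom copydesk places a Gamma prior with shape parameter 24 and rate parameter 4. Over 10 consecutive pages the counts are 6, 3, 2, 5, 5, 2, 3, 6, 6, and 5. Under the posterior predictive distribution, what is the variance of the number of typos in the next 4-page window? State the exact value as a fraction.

Total count: 6 + 3 + 2 + 5 + 5 + 2 + 3 + 6 + 6 + 5 = 43.
Total exposure: 10 pages.
Posterior: α' = 24 + 43 = 67, β' = 4 + 10 = 14.
The posterior predictive for a window of length T is Negative Binomial with variance T·α'·(β'+T)/β'² = 4·67·18/196 = 1206/49.

1206/49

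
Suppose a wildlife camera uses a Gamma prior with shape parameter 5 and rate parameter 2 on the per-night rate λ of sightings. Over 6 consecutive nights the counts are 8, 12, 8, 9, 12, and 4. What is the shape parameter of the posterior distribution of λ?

Total count: 8 + 12 + 8 + 9 + 12 + 4 = 53.
Total exposure: 6 nights.
By Gamma–Poisson conjugacy, the posterior is Gamma(α + Σx, β + Σt) = Gamma(5 + 53, 2 + 6) = Gamma(58, 8).

58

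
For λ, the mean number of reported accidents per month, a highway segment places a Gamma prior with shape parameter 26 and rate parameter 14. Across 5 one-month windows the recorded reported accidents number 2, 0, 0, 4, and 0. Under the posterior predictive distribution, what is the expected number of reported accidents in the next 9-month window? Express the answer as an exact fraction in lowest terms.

288/19

Total count: 2 + 0 + 0 + 4 + 0 = 6.
Total exposure: 5 months.
Posterior: α' = 26 + 6 = 32, β' = 14 + 5 = 19.
Predictive mean over a 9-month window = T·E[λ|data] = 9·32/19 = 288/19.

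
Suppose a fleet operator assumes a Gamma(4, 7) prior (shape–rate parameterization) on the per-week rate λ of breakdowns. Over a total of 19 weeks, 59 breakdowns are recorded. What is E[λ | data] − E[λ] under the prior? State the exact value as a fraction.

337/182

Total count 59 over total exposure 19 weeks.
By Gamma–Poisson conjugacy, the posterior is Gamma(α + Σx, β + Σt) = Gamma(4 + 59, 7 + 19) = Gamma(63, 26).
Posterior mean = 63/26 = 63/26; prior mean = 4/7 = 4/7. Difference = 63/26 − 4/7 = 337/182.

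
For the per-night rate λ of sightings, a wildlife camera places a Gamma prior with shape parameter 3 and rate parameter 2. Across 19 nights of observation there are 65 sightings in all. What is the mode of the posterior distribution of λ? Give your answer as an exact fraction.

Total count 65 over total exposure 19 nights.
The Gamma prior is conjugate for the Poisson rate, so λ | data ~ Gamma(3+65, 2+19) = Gamma(68, 21).
Posterior mode = (α'−1)/β' = 67/21.

67/21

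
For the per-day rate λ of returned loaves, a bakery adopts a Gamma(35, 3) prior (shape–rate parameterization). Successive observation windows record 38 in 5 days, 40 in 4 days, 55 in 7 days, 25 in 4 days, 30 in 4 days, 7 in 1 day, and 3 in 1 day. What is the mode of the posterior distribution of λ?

Total count: 38 + 40 + 55 + 25 + 30 + 7 + 3 = 198.
Total exposure: 5 + 4 + 7 + 4 + 4 + 1 + 1 = 26 days.
Conjugate update: add total count to the shape and total exposure to the rate, giving Gamma(233, 29).
Posterior mode = (α'−1)/β' = 232/29 = 8.

8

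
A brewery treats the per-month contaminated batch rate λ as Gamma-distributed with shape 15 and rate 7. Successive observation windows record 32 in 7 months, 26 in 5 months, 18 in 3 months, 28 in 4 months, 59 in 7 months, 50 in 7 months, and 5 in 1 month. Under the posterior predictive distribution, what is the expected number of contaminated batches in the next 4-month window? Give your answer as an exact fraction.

Total count: 32 + 26 + 18 + 28 + 59 + 50 + 5 = 218.
Total exposure: 7 + 5 + 3 + 4 + 7 + 7 + 1 = 34 months.
The Gamma prior is conjugate for the Poisson rate, so λ | data ~ Gamma(15+218, 7+34) = Gamma(233, 41).
Predictive mean over a 4-month window = T·E[λ|data] = 4·233/41 = 932/41.

932/41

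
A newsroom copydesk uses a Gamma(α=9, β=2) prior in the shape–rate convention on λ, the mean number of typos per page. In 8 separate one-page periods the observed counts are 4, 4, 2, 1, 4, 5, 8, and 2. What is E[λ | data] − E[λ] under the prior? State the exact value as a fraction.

-3/5

Total count: 4 + 4 + 2 + 1 + 4 + 5 + 8 + 2 = 30.
Total exposure: 8 pages.
Conjugate update: add total count to the shape and total exposure to the rate, giving Gamma(39, 10).
Posterior mean = 39/10 = 39/10; prior mean = 9/2 = 9/2. Difference = 39/10 − 9/2 = -3/5.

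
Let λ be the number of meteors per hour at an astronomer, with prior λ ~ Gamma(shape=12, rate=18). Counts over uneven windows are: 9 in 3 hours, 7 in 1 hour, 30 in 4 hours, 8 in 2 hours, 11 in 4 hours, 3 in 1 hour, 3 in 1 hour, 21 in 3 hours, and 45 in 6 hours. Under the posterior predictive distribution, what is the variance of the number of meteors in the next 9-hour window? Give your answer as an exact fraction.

Total count: 9 + 7 + 30 + 8 + 11 + 3 + 3 + 21 + 45 = 137.
Total exposure: 3 + 1 + 4 + 2 + 4 + 1 + 1 + 3 + 6 = 25 hours.
The Gamma prior is conjugate for the Poisson rate, so λ | data ~ Gamma(12+137, 18+25) = Gamma(149, 43).
The posterior predictive for a window of length T is Negative Binomial with variance T·α'·(β'+T)/β'² = 9·149·52/1849 = 69732/1849.

69732/1849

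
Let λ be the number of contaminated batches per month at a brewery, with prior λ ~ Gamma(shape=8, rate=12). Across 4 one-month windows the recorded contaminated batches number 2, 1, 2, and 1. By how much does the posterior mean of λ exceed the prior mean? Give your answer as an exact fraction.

5/24

Total count: 2 + 1 + 2 + 1 = 6.
Total exposure: 4 months.
The Gamma prior is conjugate for the Poisson rate, so λ | data ~ Gamma(8+6, 12+4) = Gamma(14, 16).
Posterior mean = 14/16 = 7/8; prior mean = 8/12 = 2/3. Difference = 7/8 − 2/3 = 5/24.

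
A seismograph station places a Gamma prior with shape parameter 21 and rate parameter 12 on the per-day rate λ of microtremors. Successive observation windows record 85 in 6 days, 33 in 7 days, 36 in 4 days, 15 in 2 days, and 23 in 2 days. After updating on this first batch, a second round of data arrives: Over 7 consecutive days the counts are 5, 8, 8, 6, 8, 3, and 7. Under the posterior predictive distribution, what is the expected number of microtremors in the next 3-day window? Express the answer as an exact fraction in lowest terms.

Total count: 85 + 33 + 36 + 15 + 23 = 192.
Total exposure: 6 + 7 + 4 + 2 + 2 = 21 days.
After the first batch: Gamma(21 + 192, 12 + 21) = Gamma(213, 33).
Total count: 5 + 8 + 8 + 6 + 8 + 3 + 7 = 45.
Total exposure: 7 days.
After the second batch: Gamma(213 + 45, 33 + 7) = Gamma(258, 40).
Predictive mean over a 3-day window = T·E[λ|data] = 3·258/40 = 387/20.

387/20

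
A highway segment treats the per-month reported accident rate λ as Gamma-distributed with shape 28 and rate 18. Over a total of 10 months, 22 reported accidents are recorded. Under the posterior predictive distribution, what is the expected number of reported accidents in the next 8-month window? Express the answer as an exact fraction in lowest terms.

100/7

Total count 22 over total exposure 10 months.
Posterior: α' = 28 + 22 = 50, β' = 18 + 10 = 28.
Predictive mean over an 8-month window = T·E[λ|data] = 8·50/28 = 100/7.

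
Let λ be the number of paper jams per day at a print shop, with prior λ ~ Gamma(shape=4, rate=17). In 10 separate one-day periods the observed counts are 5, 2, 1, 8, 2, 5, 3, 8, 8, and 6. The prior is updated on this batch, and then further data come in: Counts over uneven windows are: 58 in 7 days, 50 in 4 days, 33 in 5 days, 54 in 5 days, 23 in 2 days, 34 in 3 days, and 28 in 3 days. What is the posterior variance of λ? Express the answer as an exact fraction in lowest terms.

Total count: 5 + 2 + 1 + 8 + 2 + 5 + 3 + 8 + 8 + 6 = 48.
Total exposure: 10 days.
After the first batch: Gamma(4 + 48, 17 + 10) = Gamma(52, 27).
Total count: 58 + 50 + 33 + 54 + 23 + 34 + 28 = 280.
Total exposure: 7 + 4 + 5 + 5 + 2 + 3 + 3 = 29 days.
After the second batch: Gamma(52 + 280, 27 + 29) = Gamma(332, 56).
Posterior variance = α'/β'² = 332/3136 = 83/784.

83/784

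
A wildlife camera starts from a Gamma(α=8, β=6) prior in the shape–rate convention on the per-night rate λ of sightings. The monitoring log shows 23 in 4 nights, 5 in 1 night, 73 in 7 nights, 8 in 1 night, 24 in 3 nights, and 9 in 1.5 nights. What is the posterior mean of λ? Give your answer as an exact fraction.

Total count: 23 + 5 + 73 + 8 + 24 + 9 = 142.
Total exposure: 4 + 1 + 7 + 1 + 3 + 1.5 = 17.5 nights.
Gamma(α, β) with Poisson data over total exposure Σt gives posterior Gamma(α+Σx, β+Σt) = Gamma(150, 47/2).
Posterior mean = α'/β' = 150/(47/2) = 300/47.

300/47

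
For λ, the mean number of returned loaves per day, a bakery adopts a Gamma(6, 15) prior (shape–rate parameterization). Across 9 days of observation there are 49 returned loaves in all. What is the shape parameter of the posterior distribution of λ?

Total count 49 over total exposure 9 days.
The Gamma prior is conjugate for the Poisson rate, so λ | data ~ Gamma(6+49, 15+9) = Gamma(55, 24).

55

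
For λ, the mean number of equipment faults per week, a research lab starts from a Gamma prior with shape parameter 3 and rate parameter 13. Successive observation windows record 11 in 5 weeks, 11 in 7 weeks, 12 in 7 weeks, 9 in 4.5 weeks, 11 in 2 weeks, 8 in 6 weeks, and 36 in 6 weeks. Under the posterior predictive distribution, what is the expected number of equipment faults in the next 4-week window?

Total count: 11 + 11 + 12 + 9 + 11 + 8 + 36 = 98.
Total exposure: 5 + 7 + 7 + 4.5 + 2 + 6 + 6 = 37.5 weeks.
Gamma(α, β) with Poisson data over total exposure Σt gives posterior Gamma(α+Σx, β+Σt) = Gamma(101, 101/2).
Predictive mean over a 4-week window = T·E[λ|data] = 4·101/(101/2) = 8.

8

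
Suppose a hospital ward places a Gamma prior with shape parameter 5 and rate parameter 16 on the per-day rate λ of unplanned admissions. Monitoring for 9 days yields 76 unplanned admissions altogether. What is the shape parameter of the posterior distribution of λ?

Total count 76 over total exposure 9 days.
By Gamma–Poisson conjugacy, the posterior is Gamma(α + Σx, β + Σt) = Gamma(5 + 76, 16 + 9) = Gamma(81, 25).

81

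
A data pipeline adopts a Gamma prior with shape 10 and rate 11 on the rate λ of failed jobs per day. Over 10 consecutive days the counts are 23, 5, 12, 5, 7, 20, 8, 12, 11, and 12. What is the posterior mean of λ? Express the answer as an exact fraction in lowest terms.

125/21

Total count: 23 + 5 + 12 + 5 + 7 + 20 + 8 + 12 + 11 + 12 = 115.
Total exposure: 10 days.
Posterior: α' = 10 + 115 = 125, β' = 11 + 10 = 21.
Posterior mean = α'/β' = 125/21.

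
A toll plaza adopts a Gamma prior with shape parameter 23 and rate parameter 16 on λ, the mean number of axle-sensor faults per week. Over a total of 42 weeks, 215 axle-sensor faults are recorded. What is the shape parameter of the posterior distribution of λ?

Total count 215 over total exposure 42 weeks.
The Gamma prior is conjugate for the Poisson rate, so λ | data ~ Gamma(23+215, 16+42) = Gamma(238, 58).

238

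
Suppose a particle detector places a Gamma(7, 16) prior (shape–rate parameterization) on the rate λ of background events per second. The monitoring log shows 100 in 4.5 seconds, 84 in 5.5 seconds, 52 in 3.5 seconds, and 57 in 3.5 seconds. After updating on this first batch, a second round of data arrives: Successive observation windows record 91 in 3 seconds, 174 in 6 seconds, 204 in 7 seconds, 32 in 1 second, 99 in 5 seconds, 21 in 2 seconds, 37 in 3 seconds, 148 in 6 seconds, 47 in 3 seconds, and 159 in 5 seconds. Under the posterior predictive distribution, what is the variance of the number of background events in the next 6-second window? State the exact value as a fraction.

157440/1369

Total count: 100 + 84 + 52 + 57 = 293.
Total exposure: 4.5 + 5.5 + 3.5 + 3.5 = 17 seconds.
After the first batch: Gamma(7 + 293, 16 + 17) = Gamma(300, 33).
Total count: 91 + 174 + 204 + 32 + 99 + 21 + 37 + 148 + 47 + 159 = 1012.
Total exposure: 3 + 6 + 7 + 1 + 5 + 2 + 3 + 6 + 3 + 5 = 41 seconds.
After the second batch: Gamma(300 + 1012, 33 + 41) = Gamma(1312, 74).
The posterior predictive for a window of length T is Negative Binomial with variance T·α'·(β'+T)/β'² = 6·1312·80/5476 = 157440/1369.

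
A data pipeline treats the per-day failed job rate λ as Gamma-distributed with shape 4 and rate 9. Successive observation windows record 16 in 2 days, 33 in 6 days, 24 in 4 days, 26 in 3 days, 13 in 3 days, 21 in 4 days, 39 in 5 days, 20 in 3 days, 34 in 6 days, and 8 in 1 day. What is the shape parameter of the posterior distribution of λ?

Total count: 16 + 33 + 24 + 26 + 13 + 21 + 39 + 20 + 34 + 8 = 234.
Total exposure: 2 + 6 + 4 + 3 + 3 + 4 + 5 + 3 + 6 + 1 = 37 days.
The Gamma prior is conjugate for the Poisson rate, so λ | data ~ Gamma(4+234, 9+37) = Gamma(238, 46).

238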